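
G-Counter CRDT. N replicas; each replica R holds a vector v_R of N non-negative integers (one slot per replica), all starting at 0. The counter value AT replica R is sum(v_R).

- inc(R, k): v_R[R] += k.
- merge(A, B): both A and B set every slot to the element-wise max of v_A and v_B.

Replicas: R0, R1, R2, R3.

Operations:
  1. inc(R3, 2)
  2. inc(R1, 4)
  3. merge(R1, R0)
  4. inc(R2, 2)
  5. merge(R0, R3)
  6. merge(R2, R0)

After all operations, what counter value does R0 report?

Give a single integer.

Answer: 8

Derivation:
Op 1: inc R3 by 2 -> R3=(0,0,0,2) value=2
Op 2: inc R1 by 4 -> R1=(0,4,0,0) value=4
Op 3: merge R1<->R0 -> R1=(0,4,0,0) R0=(0,4,0,0)
Op 4: inc R2 by 2 -> R2=(0,0,2,0) value=2
Op 5: merge R0<->R3 -> R0=(0,4,0,2) R3=(0,4,0,2)
Op 6: merge R2<->R0 -> R2=(0,4,2,2) R0=(0,4,2,2)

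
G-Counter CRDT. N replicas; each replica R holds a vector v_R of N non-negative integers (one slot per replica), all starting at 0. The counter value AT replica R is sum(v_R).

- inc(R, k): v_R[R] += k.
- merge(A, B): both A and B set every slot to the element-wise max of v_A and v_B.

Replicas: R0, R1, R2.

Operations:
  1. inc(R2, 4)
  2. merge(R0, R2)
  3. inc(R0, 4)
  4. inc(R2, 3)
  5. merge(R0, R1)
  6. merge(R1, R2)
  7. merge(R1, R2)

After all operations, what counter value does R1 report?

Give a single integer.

Answer: 11

Derivation:
Op 1: inc R2 by 4 -> R2=(0,0,4) value=4
Op 2: merge R0<->R2 -> R0=(0,0,4) R2=(0,0,4)
Op 3: inc R0 by 4 -> R0=(4,0,4) value=8
Op 4: inc R2 by 3 -> R2=(0,0,7) value=7
Op 5: merge R0<->R1 -> R0=(4,0,4) R1=(4,0,4)
Op 6: merge R1<->R2 -> R1=(4,0,7) R2=(4,0,7)
Op 7: merge R1<->R2 -> R1=(4,0,7) R2=(4,0,7)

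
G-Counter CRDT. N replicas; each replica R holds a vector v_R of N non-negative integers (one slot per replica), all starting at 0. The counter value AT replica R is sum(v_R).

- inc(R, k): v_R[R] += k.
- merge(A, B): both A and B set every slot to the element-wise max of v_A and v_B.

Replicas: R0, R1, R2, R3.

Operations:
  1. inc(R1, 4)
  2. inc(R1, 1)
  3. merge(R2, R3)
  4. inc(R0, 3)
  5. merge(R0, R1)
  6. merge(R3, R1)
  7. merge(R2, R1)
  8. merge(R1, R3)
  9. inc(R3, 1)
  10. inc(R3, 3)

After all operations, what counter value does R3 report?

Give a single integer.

Op 1: inc R1 by 4 -> R1=(0,4,0,0) value=4
Op 2: inc R1 by 1 -> R1=(0,5,0,0) value=5
Op 3: merge R2<->R3 -> R2=(0,0,0,0) R3=(0,0,0,0)
Op 4: inc R0 by 3 -> R0=(3,0,0,0) value=3
Op 5: merge R0<->R1 -> R0=(3,5,0,0) R1=(3,5,0,0)
Op 6: merge R3<->R1 -> R3=(3,5,0,0) R1=(3,5,0,0)
Op 7: merge R2<->R1 -> R2=(3,5,0,0) R1=(3,5,0,0)
Op 8: merge R1<->R3 -> R1=(3,5,0,0) R3=(3,5,0,0)
Op 9: inc R3 by 1 -> R3=(3,5,0,1) value=9
Op 10: inc R3 by 3 -> R3=(3,5,0,4) value=12

Answer: 12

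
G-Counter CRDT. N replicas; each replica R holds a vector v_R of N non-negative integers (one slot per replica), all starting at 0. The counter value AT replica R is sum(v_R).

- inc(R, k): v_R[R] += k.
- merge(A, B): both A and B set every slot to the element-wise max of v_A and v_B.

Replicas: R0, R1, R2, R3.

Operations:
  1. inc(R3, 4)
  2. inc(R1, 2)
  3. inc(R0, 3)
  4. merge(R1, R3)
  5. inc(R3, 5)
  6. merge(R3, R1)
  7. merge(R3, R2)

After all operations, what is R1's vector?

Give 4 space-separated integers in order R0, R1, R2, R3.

Answer: 0 2 0 9

Derivation:
Op 1: inc R3 by 4 -> R3=(0,0,0,4) value=4
Op 2: inc R1 by 2 -> R1=(0,2,0,0) value=2
Op 3: inc R0 by 3 -> R0=(3,0,0,0) value=3
Op 4: merge R1<->R3 -> R1=(0,2,0,4) R3=(0,2,0,4)
Op 5: inc R3 by 5 -> R3=(0,2,0,9) value=11
Op 6: merge R3<->R1 -> R3=(0,2,0,9) R1=(0,2,0,9)
Op 7: merge R3<->R2 -> R3=(0,2,0,9) R2=(0,2,0,9)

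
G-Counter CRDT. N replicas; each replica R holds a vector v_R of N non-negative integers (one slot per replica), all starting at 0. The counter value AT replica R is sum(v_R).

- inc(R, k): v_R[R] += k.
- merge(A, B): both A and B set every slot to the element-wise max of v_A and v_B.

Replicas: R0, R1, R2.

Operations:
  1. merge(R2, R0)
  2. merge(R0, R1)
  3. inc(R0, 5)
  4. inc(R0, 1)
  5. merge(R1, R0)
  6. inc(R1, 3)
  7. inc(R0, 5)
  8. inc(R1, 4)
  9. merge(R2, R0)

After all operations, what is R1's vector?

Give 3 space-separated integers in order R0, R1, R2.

Op 1: merge R2<->R0 -> R2=(0,0,0) R0=(0,0,0)
Op 2: merge R0<->R1 -> R0=(0,0,0) R1=(0,0,0)
Op 3: inc R0 by 5 -> R0=(5,0,0) value=5
Op 4: inc R0 by 1 -> R0=(6,0,0) value=6
Op 5: merge R1<->R0 -> R1=(6,0,0) R0=(6,0,0)
Op 6: inc R1 by 3 -> R1=(6,3,0) value=9
Op 7: inc R0 by 5 -> R0=(11,0,0) value=11
Op 8: inc R1 by 4 -> R1=(6,7,0) value=13
Op 9: merge R2<->R0 -> R2=(11,0,0) R0=(11,0,0)

Answer: 6 7 0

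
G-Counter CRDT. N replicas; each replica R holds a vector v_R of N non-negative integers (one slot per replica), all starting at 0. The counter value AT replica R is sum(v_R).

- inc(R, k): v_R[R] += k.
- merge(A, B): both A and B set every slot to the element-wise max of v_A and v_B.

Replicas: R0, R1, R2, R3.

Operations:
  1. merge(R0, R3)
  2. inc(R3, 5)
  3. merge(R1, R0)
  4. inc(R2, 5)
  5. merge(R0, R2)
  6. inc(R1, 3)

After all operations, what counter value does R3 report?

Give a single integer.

Answer: 5

Derivation:
Op 1: merge R0<->R3 -> R0=(0,0,0,0) R3=(0,0,0,0)
Op 2: inc R3 by 5 -> R3=(0,0,0,5) value=5
Op 3: merge R1<->R0 -> R1=(0,0,0,0) R0=(0,0,0,0)
Op 4: inc R2 by 5 -> R2=(0,0,5,0) value=5
Op 5: merge R0<->R2 -> R0=(0,0,5,0) R2=(0,0,5,0)
Op 6: inc R1 by 3 -> R1=(0,3,0,0) value=3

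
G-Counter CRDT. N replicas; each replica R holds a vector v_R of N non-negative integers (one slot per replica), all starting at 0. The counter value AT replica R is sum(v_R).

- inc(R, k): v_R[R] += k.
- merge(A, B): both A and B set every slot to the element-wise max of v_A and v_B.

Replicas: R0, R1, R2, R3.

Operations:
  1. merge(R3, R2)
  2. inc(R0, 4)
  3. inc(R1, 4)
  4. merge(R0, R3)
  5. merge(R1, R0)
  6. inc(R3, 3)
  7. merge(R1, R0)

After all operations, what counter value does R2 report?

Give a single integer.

Op 1: merge R3<->R2 -> R3=(0,0,0,0) R2=(0,0,0,0)
Op 2: inc R0 by 4 -> R0=(4,0,0,0) value=4
Op 3: inc R1 by 4 -> R1=(0,4,0,0) value=4
Op 4: merge R0<->R3 -> R0=(4,0,0,0) R3=(4,0,0,0)
Op 5: merge R1<->R0 -> R1=(4,4,0,0) R0=(4,4,0,0)
Op 6: inc R3 by 3 -> R3=(4,0,0,3) value=7
Op 7: merge R1<->R0 -> R1=(4,4,0,0) R0=(4,4,0,0)

Answer: 0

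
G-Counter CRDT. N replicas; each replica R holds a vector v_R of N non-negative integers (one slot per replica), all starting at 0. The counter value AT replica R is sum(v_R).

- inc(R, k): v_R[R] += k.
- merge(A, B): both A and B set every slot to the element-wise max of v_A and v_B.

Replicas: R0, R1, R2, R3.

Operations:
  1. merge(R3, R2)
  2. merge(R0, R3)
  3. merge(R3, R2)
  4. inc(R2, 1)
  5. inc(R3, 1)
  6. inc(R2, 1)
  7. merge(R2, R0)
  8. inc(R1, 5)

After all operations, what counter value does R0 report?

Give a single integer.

Answer: 2

Derivation:
Op 1: merge R3<->R2 -> R3=(0,0,0,0) R2=(0,0,0,0)
Op 2: merge R0<->R3 -> R0=(0,0,0,0) R3=(0,0,0,0)
Op 3: merge R3<->R2 -> R3=(0,0,0,0) R2=(0,0,0,0)
Op 4: inc R2 by 1 -> R2=(0,0,1,0) value=1
Op 5: inc R3 by 1 -> R3=(0,0,0,1) value=1
Op 6: inc R2 by 1 -> R2=(0,0,2,0) value=2
Op 7: merge R2<->R0 -> R2=(0,0,2,0) R0=(0,0,2,0)
Op 8: inc R1 by 5 -> R1=(0,5,0,0) value=5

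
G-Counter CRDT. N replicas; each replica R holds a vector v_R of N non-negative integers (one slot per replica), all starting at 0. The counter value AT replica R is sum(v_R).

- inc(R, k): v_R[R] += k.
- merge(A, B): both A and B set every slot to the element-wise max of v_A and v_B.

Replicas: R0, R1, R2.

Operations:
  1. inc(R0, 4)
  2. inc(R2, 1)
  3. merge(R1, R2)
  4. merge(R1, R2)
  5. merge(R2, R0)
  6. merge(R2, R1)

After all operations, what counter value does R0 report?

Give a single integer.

Op 1: inc R0 by 4 -> R0=(4,0,0) value=4
Op 2: inc R2 by 1 -> R2=(0,0,1) value=1
Op 3: merge R1<->R2 -> R1=(0,0,1) R2=(0,0,1)
Op 4: merge R1<->R2 -> R1=(0,0,1) R2=(0,0,1)
Op 5: merge R2<->R0 -> R2=(4,0,1) R0=(4,0,1)
Op 6: merge R2<->R1 -> R2=(4,0,1) R1=(4,0,1)

Answer: 5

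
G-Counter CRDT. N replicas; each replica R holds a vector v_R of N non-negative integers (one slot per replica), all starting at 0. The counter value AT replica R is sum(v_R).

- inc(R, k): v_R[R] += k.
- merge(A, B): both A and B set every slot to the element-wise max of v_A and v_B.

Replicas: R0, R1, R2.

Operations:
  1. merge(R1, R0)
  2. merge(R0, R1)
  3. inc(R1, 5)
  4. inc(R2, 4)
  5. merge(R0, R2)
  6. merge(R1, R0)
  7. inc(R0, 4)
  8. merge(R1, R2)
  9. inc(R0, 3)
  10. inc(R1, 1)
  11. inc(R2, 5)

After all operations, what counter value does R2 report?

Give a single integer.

Op 1: merge R1<->R0 -> R1=(0,0,0) R0=(0,0,0)
Op 2: merge R0<->R1 -> R0=(0,0,0) R1=(0,0,0)
Op 3: inc R1 by 5 -> R1=(0,5,0) value=5
Op 4: inc R2 by 4 -> R2=(0,0,4) value=4
Op 5: merge R0<->R2 -> R0=(0,0,4) R2=(0,0,4)
Op 6: merge R1<->R0 -> R1=(0,5,4) R0=(0,5,4)
Op 7: inc R0 by 4 -> R0=(4,5,4) value=13
Op 8: merge R1<->R2 -> R1=(0,5,4) R2=(0,5,4)
Op 9: inc R0 by 3 -> R0=(7,5,4) value=16
Op 10: inc R1 by 1 -> R1=(0,6,4) value=10
Op 11: inc R2 by 5 -> R2=(0,5,9) value=14

Answer: 14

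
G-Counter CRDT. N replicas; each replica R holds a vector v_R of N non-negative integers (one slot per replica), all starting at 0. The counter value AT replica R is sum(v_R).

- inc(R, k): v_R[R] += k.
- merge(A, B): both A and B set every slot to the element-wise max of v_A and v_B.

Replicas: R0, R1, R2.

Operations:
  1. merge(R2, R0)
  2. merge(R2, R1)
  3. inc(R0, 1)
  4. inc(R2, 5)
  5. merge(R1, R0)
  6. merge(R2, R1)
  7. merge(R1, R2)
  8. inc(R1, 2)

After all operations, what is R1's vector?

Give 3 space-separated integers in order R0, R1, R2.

Answer: 1 2 5

Derivation:
Op 1: merge R2<->R0 -> R2=(0,0,0) R0=(0,0,0)
Op 2: merge R2<->R1 -> R2=(0,0,0) R1=(0,0,0)
Op 3: inc R0 by 1 -> R0=(1,0,0) value=1
Op 4: inc R2 by 5 -> R2=(0,0,5) value=5
Op 5: merge R1<->R0 -> R1=(1,0,0) R0=(1,0,0)
Op 6: merge R2<->R1 -> R2=(1,0,5) R1=(1,0,5)
Op 7: merge R1<->R2 -> R1=(1,0,5) R2=(1,0,5)
Op 8: inc R1 by 2 -> R1=(1,2,5) value=8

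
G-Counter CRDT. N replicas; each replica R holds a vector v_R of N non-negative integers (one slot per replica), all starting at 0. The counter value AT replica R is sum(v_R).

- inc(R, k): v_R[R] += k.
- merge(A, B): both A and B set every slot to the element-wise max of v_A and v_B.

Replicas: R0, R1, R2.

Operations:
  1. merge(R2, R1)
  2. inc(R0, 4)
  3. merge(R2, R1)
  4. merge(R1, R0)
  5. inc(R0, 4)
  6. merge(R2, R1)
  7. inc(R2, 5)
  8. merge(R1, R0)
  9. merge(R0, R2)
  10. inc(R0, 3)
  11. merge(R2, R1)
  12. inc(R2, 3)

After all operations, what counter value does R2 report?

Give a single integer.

Answer: 16

Derivation:
Op 1: merge R2<->R1 -> R2=(0,0,0) R1=(0,0,0)
Op 2: inc R0 by 4 -> R0=(4,0,0) value=4
Op 3: merge R2<->R1 -> R2=(0,0,0) R1=(0,0,0)
Op 4: merge R1<->R0 -> R1=(4,0,0) R0=(4,0,0)
Op 5: inc R0 by 4 -> R0=(8,0,0) value=8
Op 6: merge R2<->R1 -> R2=(4,0,0) R1=(4,0,0)
Op 7: inc R2 by 5 -> R2=(4,0,5) value=9
Op 8: merge R1<->R0 -> R1=(8,0,0) R0=(8,0,0)
Op 9: merge R0<->R2 -> R0=(8,0,5) R2=(8,0,5)
Op 10: inc R0 by 3 -> R0=(11,0,5) value=16
Op 11: merge R2<->R1 -> R2=(8,0,5) R1=(8,0,5)
Op 12: inc R2 by 3 -> R2=(8,0,8) value=16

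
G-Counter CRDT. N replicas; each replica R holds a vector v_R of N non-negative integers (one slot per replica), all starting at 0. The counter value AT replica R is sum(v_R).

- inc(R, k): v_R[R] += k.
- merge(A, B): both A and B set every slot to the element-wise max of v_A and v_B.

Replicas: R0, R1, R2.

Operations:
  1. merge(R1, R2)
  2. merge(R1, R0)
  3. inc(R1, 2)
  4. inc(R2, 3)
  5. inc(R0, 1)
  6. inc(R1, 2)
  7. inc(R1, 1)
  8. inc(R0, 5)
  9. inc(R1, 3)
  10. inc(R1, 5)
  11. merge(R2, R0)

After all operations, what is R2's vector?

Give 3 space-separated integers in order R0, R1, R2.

Answer: 6 0 3

Derivation:
Op 1: merge R1<->R2 -> R1=(0,0,0) R2=(0,0,0)
Op 2: merge R1<->R0 -> R1=(0,0,0) R0=(0,0,0)
Op 3: inc R1 by 2 -> R1=(0,2,0) value=2
Op 4: inc R2 by 3 -> R2=(0,0,3) value=3
Op 5: inc R0 by 1 -> R0=(1,0,0) value=1
Op 6: inc R1 by 2 -> R1=(0,4,0) value=4
Op 7: inc R1 by 1 -> R1=(0,5,0) value=5
Op 8: inc R0 by 5 -> R0=(6,0,0) value=6
Op 9: inc R1 by 3 -> R1=(0,8,0) value=8
Op 10: inc R1 by 5 -> R1=(0,13,0) value=13
Op 11: merge R2<->R0 -> R2=(6,0,3) R0=(6,0,3)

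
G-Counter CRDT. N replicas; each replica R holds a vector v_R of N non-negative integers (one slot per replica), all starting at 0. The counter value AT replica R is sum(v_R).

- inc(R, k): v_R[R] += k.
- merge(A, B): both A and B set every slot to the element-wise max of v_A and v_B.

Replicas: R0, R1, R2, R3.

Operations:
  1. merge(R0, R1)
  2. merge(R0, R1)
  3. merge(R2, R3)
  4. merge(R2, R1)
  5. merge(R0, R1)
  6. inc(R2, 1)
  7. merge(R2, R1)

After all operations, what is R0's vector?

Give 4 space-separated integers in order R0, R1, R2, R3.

Answer: 0 0 0 0

Derivation:
Op 1: merge R0<->R1 -> R0=(0,0,0,0) R1=(0,0,0,0)
Op 2: merge R0<->R1 -> R0=(0,0,0,0) R1=(0,0,0,0)
Op 3: merge R2<->R3 -> R2=(0,0,0,0) R3=(0,0,0,0)
Op 4: merge R2<->R1 -> R2=(0,0,0,0) R1=(0,0,0,0)
Op 5: merge R0<->R1 -> R0=(0,0,0,0) R1=(0,0,0,0)
Op 6: inc R2 by 1 -> R2=(0,0,1,0) value=1
Op 7: merge R2<->R1 -> R2=(0,0,1,0) R1=(0,0,1,0)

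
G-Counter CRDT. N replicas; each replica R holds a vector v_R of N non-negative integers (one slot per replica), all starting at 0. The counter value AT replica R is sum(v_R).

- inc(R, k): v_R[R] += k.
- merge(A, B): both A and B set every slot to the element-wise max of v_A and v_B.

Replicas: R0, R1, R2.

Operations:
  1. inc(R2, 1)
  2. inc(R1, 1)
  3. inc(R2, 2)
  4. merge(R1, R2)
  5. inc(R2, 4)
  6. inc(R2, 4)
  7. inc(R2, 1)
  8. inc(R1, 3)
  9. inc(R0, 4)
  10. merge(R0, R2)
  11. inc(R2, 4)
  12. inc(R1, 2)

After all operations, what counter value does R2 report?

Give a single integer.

Answer: 21

Derivation:
Op 1: inc R2 by 1 -> R2=(0,0,1) value=1
Op 2: inc R1 by 1 -> R1=(0,1,0) value=1
Op 3: inc R2 by 2 -> R2=(0,0,3) value=3
Op 4: merge R1<->R2 -> R1=(0,1,3) R2=(0,1,3)
Op 5: inc R2 by 4 -> R2=(0,1,7) value=8
Op 6: inc R2 by 4 -> R2=(0,1,11) value=12
Op 7: inc R2 by 1 -> R2=(0,1,12) value=13
Op 8: inc R1 by 3 -> R1=(0,4,3) value=7
Op 9: inc R0 by 4 -> R0=(4,0,0) value=4
Op 10: merge R0<->R2 -> R0=(4,1,12) R2=(4,1,12)
Op 11: inc R2 by 4 -> R2=(4,1,16) value=21
Op 12: inc R1 by 2 -> R1=(0,6,3) value=9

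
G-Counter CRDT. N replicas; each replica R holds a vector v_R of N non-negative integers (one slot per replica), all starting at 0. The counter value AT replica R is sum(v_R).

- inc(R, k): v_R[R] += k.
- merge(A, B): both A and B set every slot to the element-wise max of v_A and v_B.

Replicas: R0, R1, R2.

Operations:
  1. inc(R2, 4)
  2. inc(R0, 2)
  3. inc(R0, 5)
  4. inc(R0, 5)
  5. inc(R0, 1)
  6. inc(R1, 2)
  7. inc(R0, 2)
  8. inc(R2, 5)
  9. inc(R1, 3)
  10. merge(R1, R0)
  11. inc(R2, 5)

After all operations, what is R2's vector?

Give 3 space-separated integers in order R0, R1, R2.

Op 1: inc R2 by 4 -> R2=(0,0,4) value=4
Op 2: inc R0 by 2 -> R0=(2,0,0) value=2
Op 3: inc R0 by 5 -> R0=(7,0,0) value=7
Op 4: inc R0 by 5 -> R0=(12,0,0) value=12
Op 5: inc R0 by 1 -> R0=(13,0,0) value=13
Op 6: inc R1 by 2 -> R1=(0,2,0) value=2
Op 7: inc R0 by 2 -> R0=(15,0,0) value=15
Op 8: inc R2 by 5 -> R2=(0,0,9) value=9
Op 9: inc R1 by 3 -> R1=(0,5,0) value=5
Op 10: merge R1<->R0 -> R1=(15,5,0) R0=(15,5,0)
Op 11: inc R2 by 5 -> R2=(0,0,14) value=14

Answer: 0 0 14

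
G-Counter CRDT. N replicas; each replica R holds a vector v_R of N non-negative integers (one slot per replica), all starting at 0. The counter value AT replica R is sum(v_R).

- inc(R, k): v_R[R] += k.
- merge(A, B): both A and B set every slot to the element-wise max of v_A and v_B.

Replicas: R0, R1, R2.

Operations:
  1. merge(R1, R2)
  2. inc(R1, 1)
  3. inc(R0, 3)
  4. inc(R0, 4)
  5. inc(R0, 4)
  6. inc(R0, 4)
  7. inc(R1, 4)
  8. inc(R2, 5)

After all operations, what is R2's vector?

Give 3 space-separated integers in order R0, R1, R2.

Op 1: merge R1<->R2 -> R1=(0,0,0) R2=(0,0,0)
Op 2: inc R1 by 1 -> R1=(0,1,0) value=1
Op 3: inc R0 by 3 -> R0=(3,0,0) value=3
Op 4: inc R0 by 4 -> R0=(7,0,0) value=7
Op 5: inc R0 by 4 -> R0=(11,0,0) value=11
Op 6: inc R0 by 4 -> R0=(15,0,0) value=15
Op 7: inc R1 by 4 -> R1=(0,5,0) value=5
Op 8: inc R2 by 5 -> R2=(0,0,5) value=5

Answer: 0 0 5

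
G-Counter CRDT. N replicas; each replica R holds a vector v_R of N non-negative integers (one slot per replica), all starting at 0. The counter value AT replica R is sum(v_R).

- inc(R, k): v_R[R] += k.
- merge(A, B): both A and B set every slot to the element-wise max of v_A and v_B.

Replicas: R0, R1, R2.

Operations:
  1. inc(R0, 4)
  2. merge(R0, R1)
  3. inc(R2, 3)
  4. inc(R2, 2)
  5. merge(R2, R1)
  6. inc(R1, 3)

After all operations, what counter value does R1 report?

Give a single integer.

Op 1: inc R0 by 4 -> R0=(4,0,0) value=4
Op 2: merge R0<->R1 -> R0=(4,0,0) R1=(4,0,0)
Op 3: inc R2 by 3 -> R2=(0,0,3) value=3
Op 4: inc R2 by 2 -> R2=(0,0,5) value=5
Op 5: merge R2<->R1 -> R2=(4,0,5) R1=(4,0,5)
Op 6: inc R1 by 3 -> R1=(4,3,5) value=12

Answer: 12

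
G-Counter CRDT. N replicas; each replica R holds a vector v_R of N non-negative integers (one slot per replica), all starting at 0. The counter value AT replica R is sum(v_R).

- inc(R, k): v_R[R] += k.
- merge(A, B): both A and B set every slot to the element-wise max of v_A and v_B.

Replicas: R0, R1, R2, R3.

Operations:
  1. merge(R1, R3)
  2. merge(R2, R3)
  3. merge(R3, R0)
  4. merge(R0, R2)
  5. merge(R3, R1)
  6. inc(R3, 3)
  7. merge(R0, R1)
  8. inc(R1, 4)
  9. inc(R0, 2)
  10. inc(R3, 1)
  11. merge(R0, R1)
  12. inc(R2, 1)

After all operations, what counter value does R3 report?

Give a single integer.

Op 1: merge R1<->R3 -> R1=(0,0,0,0) R3=(0,0,0,0)
Op 2: merge R2<->R3 -> R2=(0,0,0,0) R3=(0,0,0,0)
Op 3: merge R3<->R0 -> R3=(0,0,0,0) R0=(0,0,0,0)
Op 4: merge R0<->R2 -> R0=(0,0,0,0) R2=(0,0,0,0)
Op 5: merge R3<->R1 -> R3=(0,0,0,0) R1=(0,0,0,0)
Op 6: inc R3 by 3 -> R3=(0,0,0,3) value=3
Op 7: merge R0<->R1 -> R0=(0,0,0,0) R1=(0,0,0,0)
Op 8: inc R1 by 4 -> R1=(0,4,0,0) value=4
Op 9: inc R0 by 2 -> R0=(2,0,0,0) value=2
Op 10: inc R3 by 1 -> R3=(0,0,0,4) value=4
Op 11: merge R0<->R1 -> R0=(2,4,0,0) R1=(2,4,0,0)
Op 12: inc R2 by 1 -> R2=(0,0,1,0) value=1

Answer: 4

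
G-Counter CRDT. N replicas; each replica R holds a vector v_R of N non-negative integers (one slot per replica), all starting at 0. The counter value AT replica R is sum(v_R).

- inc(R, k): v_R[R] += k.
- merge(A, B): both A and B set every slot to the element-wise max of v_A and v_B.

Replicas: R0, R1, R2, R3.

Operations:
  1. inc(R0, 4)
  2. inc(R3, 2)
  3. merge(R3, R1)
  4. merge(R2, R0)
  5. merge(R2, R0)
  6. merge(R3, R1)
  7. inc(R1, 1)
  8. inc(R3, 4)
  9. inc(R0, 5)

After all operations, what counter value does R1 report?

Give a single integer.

Answer: 3

Derivation:
Op 1: inc R0 by 4 -> R0=(4,0,0,0) value=4
Op 2: inc R3 by 2 -> R3=(0,0,0,2) value=2
Op 3: merge R3<->R1 -> R3=(0,0,0,2) R1=(0,0,0,2)
Op 4: merge R2<->R0 -> R2=(4,0,0,0) R0=(4,0,0,0)
Op 5: merge R2<->R0 -> R2=(4,0,0,0) R0=(4,0,0,0)
Op 6: merge R3<->R1 -> R3=(0,0,0,2) R1=(0,0,0,2)
Op 7: inc R1 by 1 -> R1=(0,1,0,2) value=3
Op 8: inc R3 by 4 -> R3=(0,0,0,6) value=6
Op 9: inc R0 by 5 -> R0=(9,0,0,0) value=9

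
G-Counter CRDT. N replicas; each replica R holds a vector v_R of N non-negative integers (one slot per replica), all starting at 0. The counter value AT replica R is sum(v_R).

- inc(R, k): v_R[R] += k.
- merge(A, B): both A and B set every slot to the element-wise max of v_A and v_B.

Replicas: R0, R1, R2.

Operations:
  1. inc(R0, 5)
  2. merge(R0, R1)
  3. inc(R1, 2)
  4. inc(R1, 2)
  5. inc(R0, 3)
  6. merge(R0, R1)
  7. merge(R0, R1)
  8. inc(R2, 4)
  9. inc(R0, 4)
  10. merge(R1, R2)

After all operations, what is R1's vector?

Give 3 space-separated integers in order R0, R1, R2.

Op 1: inc R0 by 5 -> R0=(5,0,0) value=5
Op 2: merge R0<->R1 -> R0=(5,0,0) R1=(5,0,0)
Op 3: inc R1 by 2 -> R1=(5,2,0) value=7
Op 4: inc R1 by 2 -> R1=(5,4,0) value=9
Op 5: inc R0 by 3 -> R0=(8,0,0) value=8
Op 6: merge R0<->R1 -> R0=(8,4,0) R1=(8,4,0)
Op 7: merge R0<->R1 -> R0=(8,4,0) R1=(8,4,0)
Op 8: inc R2 by 4 -> R2=(0,0,4) value=4
Op 9: inc R0 by 4 -> R0=(12,4,0) value=16
Op 10: merge R1<->R2 -> R1=(8,4,4) R2=(8,4,4)

Answer: 8 4 4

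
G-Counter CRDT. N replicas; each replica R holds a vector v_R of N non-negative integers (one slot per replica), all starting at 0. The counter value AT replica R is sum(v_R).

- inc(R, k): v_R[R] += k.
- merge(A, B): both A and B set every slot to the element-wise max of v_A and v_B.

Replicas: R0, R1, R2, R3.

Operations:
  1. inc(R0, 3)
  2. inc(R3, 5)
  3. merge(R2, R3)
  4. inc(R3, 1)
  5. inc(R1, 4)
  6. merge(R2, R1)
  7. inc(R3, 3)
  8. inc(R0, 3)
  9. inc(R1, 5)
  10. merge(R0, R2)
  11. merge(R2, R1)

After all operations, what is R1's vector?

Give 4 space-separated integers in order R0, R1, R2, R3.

Op 1: inc R0 by 3 -> R0=(3,0,0,0) value=3
Op 2: inc R3 by 5 -> R3=(0,0,0,5) value=5
Op 3: merge R2<->R3 -> R2=(0,0,0,5) R3=(0,0,0,5)
Op 4: inc R3 by 1 -> R3=(0,0,0,6) value=6
Op 5: inc R1 by 4 -> R1=(0,4,0,0) value=4
Op 6: merge R2<->R1 -> R2=(0,4,0,5) R1=(0,4,0,5)
Op 7: inc R3 by 3 -> R3=(0,0,0,9) value=9
Op 8: inc R0 by 3 -> R0=(6,0,0,0) value=6
Op 9: inc R1 by 5 -> R1=(0,9,0,5) value=14
Op 10: merge R0<->R2 -> R0=(6,4,0,5) R2=(6,4,0,5)
Op 11: merge R2<->R1 -> R2=(6,9,0,5) R1=(6,9,0,5)

Answer: 6 9 0 5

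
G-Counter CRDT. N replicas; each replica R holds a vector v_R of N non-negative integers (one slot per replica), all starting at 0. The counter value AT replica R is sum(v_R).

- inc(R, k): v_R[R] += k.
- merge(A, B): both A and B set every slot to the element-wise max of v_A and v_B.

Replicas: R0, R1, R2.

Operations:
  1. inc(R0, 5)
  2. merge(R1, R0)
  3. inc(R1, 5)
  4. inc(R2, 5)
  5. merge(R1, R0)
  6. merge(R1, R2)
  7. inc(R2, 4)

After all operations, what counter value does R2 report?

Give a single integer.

Op 1: inc R0 by 5 -> R0=(5,0,0) value=5
Op 2: merge R1<->R0 -> R1=(5,0,0) R0=(5,0,0)
Op 3: inc R1 by 5 -> R1=(5,5,0) value=10
Op 4: inc R2 by 5 -> R2=(0,0,5) value=5
Op 5: merge R1<->R0 -> R1=(5,5,0) R0=(5,5,0)
Op 6: merge R1<->R2 -> R1=(5,5,5) R2=(5,5,5)
Op 7: inc R2 by 4 -> R2=(5,5,9) value=19

Answer: 19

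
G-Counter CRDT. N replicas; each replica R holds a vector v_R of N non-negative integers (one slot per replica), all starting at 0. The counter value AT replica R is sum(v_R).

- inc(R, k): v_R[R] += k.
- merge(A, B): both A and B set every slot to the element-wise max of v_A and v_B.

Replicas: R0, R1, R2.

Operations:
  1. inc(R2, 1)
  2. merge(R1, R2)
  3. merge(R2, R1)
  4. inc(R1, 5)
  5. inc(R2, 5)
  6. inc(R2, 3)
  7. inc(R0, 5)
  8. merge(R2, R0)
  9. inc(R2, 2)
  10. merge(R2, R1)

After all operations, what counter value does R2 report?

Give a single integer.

Op 1: inc R2 by 1 -> R2=(0,0,1) value=1
Op 2: merge R1<->R2 -> R1=(0,0,1) R2=(0,0,1)
Op 3: merge R2<->R1 -> R2=(0,0,1) R1=(0,0,1)
Op 4: inc R1 by 5 -> R1=(0,5,1) value=6
Op 5: inc R2 by 5 -> R2=(0,0,6) value=6
Op 6: inc R2 by 3 -> R2=(0,0,9) value=9
Op 7: inc R0 by 5 -> R0=(5,0,0) value=5
Op 8: merge R2<->R0 -> R2=(5,0,9) R0=(5,0,9)
Op 9: inc R2 by 2 -> R2=(5,0,11) value=16
Op 10: merge R2<->R1 -> R2=(5,5,11) R1=(5,5,11)

Answer: 21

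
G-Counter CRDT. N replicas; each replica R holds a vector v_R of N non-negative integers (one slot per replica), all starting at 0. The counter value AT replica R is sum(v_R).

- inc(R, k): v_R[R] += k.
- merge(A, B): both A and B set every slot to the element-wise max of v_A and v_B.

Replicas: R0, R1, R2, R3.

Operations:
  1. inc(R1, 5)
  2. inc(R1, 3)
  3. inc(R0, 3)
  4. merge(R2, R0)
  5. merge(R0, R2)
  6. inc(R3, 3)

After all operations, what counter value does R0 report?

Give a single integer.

Answer: 3

Derivation:
Op 1: inc R1 by 5 -> R1=(0,5,0,0) value=5
Op 2: inc R1 by 3 -> R1=(0,8,0,0) value=8
Op 3: inc R0 by 3 -> R0=(3,0,0,0) value=3
Op 4: merge R2<->R0 -> R2=(3,0,0,0) R0=(3,0,0,0)
Op 5: merge R0<->R2 -> R0=(3,0,0,0) R2=(3,0,0,0)
Op 6: inc R3 by 3 -> R3=(0,0,0,3) value=3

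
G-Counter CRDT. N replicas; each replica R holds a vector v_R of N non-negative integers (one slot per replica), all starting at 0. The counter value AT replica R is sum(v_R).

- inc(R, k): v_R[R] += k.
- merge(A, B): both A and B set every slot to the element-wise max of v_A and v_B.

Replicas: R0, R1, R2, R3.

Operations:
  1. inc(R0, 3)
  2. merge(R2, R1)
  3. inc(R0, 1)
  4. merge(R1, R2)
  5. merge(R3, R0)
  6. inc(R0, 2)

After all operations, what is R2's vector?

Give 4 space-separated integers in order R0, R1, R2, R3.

Answer: 0 0 0 0

Derivation:
Op 1: inc R0 by 3 -> R0=(3,0,0,0) value=3
Op 2: merge R2<->R1 -> R2=(0,0,0,0) R1=(0,0,0,0)
Op 3: inc R0 by 1 -> R0=(4,0,0,0) value=4
Op 4: merge R1<->R2 -> R1=(0,0,0,0) R2=(0,0,0,0)
Op 5: merge R3<->R0 -> R3=(4,0,0,0) R0=(4,0,0,0)
Op 6: inc R0 by 2 -> R0=(6,0,0,0) value=6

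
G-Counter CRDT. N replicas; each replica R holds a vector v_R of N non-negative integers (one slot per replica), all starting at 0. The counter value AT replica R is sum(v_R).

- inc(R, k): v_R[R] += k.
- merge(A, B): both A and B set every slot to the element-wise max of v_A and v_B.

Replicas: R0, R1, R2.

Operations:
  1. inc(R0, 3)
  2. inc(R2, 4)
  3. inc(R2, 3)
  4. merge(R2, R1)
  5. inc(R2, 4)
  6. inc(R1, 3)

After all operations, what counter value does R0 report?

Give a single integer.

Op 1: inc R0 by 3 -> R0=(3,0,0) value=3
Op 2: inc R2 by 4 -> R2=(0,0,4) value=4
Op 3: inc R2 by 3 -> R2=(0,0,7) value=7
Op 4: merge R2<->R1 -> R2=(0,0,7) R1=(0,0,7)
Op 5: inc R2 by 4 -> R2=(0,0,11) value=11
Op 6: inc R1 by 3 -> R1=(0,3,7) value=10

Answer: 3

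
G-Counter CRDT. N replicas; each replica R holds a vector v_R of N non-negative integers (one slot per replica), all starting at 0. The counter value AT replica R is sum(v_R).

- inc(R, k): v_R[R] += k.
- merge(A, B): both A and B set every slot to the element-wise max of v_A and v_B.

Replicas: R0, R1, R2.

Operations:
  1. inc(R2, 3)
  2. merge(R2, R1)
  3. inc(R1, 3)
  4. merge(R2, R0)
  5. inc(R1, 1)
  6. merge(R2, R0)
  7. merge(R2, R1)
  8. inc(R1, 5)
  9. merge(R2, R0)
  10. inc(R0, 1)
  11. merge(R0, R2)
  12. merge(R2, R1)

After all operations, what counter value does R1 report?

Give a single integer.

Answer: 13

Derivation:
Op 1: inc R2 by 3 -> R2=(0,0,3) value=3
Op 2: merge R2<->R1 -> R2=(0,0,3) R1=(0,0,3)
Op 3: inc R1 by 3 -> R1=(0,3,3) value=6
Op 4: merge R2<->R0 -> R2=(0,0,3) R0=(0,0,3)
Op 5: inc R1 by 1 -> R1=(0,4,3) value=7
Op 6: merge R2<->R0 -> R2=(0,0,3) R0=(0,0,3)
Op 7: merge R2<->R1 -> R2=(0,4,3) R1=(0,4,3)
Op 8: inc R1 by 5 -> R1=(0,9,3) value=12
Op 9: merge R2<->R0 -> R2=(0,4,3) R0=(0,4,3)
Op 10: inc R0 by 1 -> R0=(1,4,3) value=8
Op 11: merge R0<->R2 -> R0=(1,4,3) R2=(1,4,3)
Op 12: merge R2<->R1 -> R2=(1,9,3) R1=(1,9,3)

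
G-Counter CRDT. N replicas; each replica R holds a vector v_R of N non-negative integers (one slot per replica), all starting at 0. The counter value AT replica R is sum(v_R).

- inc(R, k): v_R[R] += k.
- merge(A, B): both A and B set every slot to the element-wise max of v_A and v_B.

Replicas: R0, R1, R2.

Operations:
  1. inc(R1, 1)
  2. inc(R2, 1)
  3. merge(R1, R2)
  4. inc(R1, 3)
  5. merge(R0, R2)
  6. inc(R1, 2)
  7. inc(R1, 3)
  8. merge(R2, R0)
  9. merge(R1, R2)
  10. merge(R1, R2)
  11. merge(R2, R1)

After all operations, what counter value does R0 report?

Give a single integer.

Answer: 2

Derivation:
Op 1: inc R1 by 1 -> R1=(0,1,0) value=1
Op 2: inc R2 by 1 -> R2=(0,0,1) value=1
Op 3: merge R1<->R2 -> R1=(0,1,1) R2=(0,1,1)
Op 4: inc R1 by 3 -> R1=(0,4,1) value=5
Op 5: merge R0<->R2 -> R0=(0,1,1) R2=(0,1,1)
Op 6: inc R1 by 2 -> R1=(0,6,1) value=7
Op 7: inc R1 by 3 -> R1=(0,9,1) value=10
Op 8: merge R2<->R0 -> R2=(0,1,1) R0=(0,1,1)
Op 9: merge R1<->R2 -> R1=(0,9,1) R2=(0,9,1)
Op 10: merge R1<->R2 -> R1=(0,9,1) R2=(0,9,1)
Op 11: merge R2<->R1 -> R2=(0,9,1) R1=(0,9,1)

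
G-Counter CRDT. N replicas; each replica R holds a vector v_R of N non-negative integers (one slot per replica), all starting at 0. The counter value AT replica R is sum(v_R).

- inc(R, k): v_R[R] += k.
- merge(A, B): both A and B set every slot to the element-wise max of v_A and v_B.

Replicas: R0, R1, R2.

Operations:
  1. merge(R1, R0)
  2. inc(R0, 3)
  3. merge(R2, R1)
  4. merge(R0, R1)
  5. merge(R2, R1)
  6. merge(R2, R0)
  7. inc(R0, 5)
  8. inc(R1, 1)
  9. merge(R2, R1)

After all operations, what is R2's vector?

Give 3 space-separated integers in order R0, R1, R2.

Answer: 3 1 0

Derivation:
Op 1: merge R1<->R0 -> R1=(0,0,0) R0=(0,0,0)
Op 2: inc R0 by 3 -> R0=(3,0,0) value=3
Op 3: merge R2<->R1 -> R2=(0,0,0) R1=(0,0,0)
Op 4: merge R0<->R1 -> R0=(3,0,0) R1=(3,0,0)
Op 5: merge R2<->R1 -> R2=(3,0,0) R1=(3,0,0)
Op 6: merge R2<->R0 -> R2=(3,0,0) R0=(3,0,0)
Op 7: inc R0 by 5 -> R0=(8,0,0) value=8
Op 8: inc R1 by 1 -> R1=(3,1,0) value=4
Op 9: merge R2<->R1 -> R2=(3,1,0) R1=(3,1,0)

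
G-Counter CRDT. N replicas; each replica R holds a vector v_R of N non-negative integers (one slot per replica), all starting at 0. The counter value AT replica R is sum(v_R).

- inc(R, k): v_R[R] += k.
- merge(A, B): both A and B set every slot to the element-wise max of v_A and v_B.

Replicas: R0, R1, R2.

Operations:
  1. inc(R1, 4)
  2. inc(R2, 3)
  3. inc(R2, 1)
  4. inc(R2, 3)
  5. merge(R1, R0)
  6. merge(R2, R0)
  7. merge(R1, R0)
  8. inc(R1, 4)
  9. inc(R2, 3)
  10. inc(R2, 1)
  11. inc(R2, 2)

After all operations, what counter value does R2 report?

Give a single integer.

Op 1: inc R1 by 4 -> R1=(0,4,0) value=4
Op 2: inc R2 by 3 -> R2=(0,0,3) value=3
Op 3: inc R2 by 1 -> R2=(0,0,4) value=4
Op 4: inc R2 by 3 -> R2=(0,0,7) value=7
Op 5: merge R1<->R0 -> R1=(0,4,0) R0=(0,4,0)
Op 6: merge R2<->R0 -> R2=(0,4,7) R0=(0,4,7)
Op 7: merge R1<->R0 -> R1=(0,4,7) R0=(0,4,7)
Op 8: inc R1 by 4 -> R1=(0,8,7) value=15
Op 9: inc R2 by 3 -> R2=(0,4,10) value=14
Op 10: inc R2 by 1 -> R2=(0,4,11) value=15
Op 11: inc R2 by 2 -> R2=(0,4,13) value=17

Answer: 17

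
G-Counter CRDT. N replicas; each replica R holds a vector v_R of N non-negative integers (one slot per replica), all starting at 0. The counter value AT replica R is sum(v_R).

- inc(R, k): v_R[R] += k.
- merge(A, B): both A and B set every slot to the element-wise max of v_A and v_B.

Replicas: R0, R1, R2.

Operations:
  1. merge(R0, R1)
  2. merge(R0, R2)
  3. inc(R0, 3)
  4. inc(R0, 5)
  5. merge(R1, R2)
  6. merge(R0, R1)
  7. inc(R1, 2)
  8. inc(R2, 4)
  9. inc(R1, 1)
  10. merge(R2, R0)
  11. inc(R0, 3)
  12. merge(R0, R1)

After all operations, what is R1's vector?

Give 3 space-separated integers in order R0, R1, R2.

Answer: 11 3 4

Derivation:
Op 1: merge R0<->R1 -> R0=(0,0,0) R1=(0,0,0)
Op 2: merge R0<->R2 -> R0=(0,0,0) R2=(0,0,0)
Op 3: inc R0 by 3 -> R0=(3,0,0) value=3
Op 4: inc R0 by 5 -> R0=(8,0,0) value=8
Op 5: merge R1<->R2 -> R1=(0,0,0) R2=(0,0,0)
Op 6: merge R0<->R1 -> R0=(8,0,0) R1=(8,0,0)
Op 7: inc R1 by 2 -> R1=(8,2,0) value=10
Op 8: inc R2 by 4 -> R2=(0,0,4) value=4
Op 9: inc R1 by 1 -> R1=(8,3,0) value=11
Op 10: merge R2<->R0 -> R2=(8,0,4) R0=(8,0,4)
Op 11: inc R0 by 3 -> R0=(11,0,4) value=15
Op 12: merge R0<->R1 -> R0=(11,3,4) R1=(11,3,4)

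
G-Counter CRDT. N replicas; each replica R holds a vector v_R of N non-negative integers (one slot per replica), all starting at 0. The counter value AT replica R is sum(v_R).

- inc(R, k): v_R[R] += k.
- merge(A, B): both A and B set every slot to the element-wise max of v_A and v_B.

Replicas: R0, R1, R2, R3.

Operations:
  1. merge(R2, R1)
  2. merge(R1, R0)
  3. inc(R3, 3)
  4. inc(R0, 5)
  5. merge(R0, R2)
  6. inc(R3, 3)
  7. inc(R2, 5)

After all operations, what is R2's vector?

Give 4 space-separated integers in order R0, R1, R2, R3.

Op 1: merge R2<->R1 -> R2=(0,0,0,0) R1=(0,0,0,0)
Op 2: merge R1<->R0 -> R1=(0,0,0,0) R0=(0,0,0,0)
Op 3: inc R3 by 3 -> R3=(0,0,0,3) value=3
Op 4: inc R0 by 5 -> R0=(5,0,0,0) value=5
Op 5: merge R0<->R2 -> R0=(5,0,0,0) R2=(5,0,0,0)
Op 6: inc R3 by 3 -> R3=(0,0,0,6) value=6
Op 7: inc R2 by 5 -> R2=(5,0,5,0) value=10

Answer: 5 0 5 0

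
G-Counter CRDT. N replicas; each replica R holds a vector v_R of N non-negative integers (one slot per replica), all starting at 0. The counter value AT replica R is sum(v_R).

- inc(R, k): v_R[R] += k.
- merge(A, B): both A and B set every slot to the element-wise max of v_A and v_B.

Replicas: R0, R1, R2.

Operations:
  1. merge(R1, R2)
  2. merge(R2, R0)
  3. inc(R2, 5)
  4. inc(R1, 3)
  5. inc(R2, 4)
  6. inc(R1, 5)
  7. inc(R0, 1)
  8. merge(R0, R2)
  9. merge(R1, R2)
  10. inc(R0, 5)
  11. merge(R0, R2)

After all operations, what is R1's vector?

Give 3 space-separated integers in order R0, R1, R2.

Op 1: merge R1<->R2 -> R1=(0,0,0) R2=(0,0,0)
Op 2: merge R2<->R0 -> R2=(0,0,0) R0=(0,0,0)
Op 3: inc R2 by 5 -> R2=(0,0,5) value=5
Op 4: inc R1 by 3 -> R1=(0,3,0) value=3
Op 5: inc R2 by 4 -> R2=(0,0,9) value=9
Op 6: inc R1 by 5 -> R1=(0,8,0) value=8
Op 7: inc R0 by 1 -> R0=(1,0,0) value=1
Op 8: merge R0<->R2 -> R0=(1,0,9) R2=(1,0,9)
Op 9: merge R1<->R2 -> R1=(1,8,9) R2=(1,8,9)
Op 10: inc R0 by 5 -> R0=(6,0,9) value=15
Op 11: merge R0<->R2 -> R0=(6,8,9) R2=(6,8,9)

Answer: 1 8 9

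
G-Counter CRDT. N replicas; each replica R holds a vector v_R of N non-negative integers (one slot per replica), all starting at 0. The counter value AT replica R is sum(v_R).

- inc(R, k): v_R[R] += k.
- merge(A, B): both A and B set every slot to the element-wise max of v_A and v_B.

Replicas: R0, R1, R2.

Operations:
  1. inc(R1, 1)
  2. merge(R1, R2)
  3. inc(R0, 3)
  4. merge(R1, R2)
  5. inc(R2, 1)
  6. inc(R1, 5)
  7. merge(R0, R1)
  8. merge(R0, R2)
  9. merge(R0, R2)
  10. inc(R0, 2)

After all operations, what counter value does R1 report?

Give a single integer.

Answer: 9

Derivation:
Op 1: inc R1 by 1 -> R1=(0,1,0) value=1
Op 2: merge R1<->R2 -> R1=(0,1,0) R2=(0,1,0)
Op 3: inc R0 by 3 -> R0=(3,0,0) value=3
Op 4: merge R1<->R2 -> R1=(0,1,0) R2=(0,1,0)
Op 5: inc R2 by 1 -> R2=(0,1,1) value=2
Op 6: inc R1 by 5 -> R1=(0,6,0) value=6
Op 7: merge R0<->R1 -> R0=(3,6,0) R1=(3,6,0)
Op 8: merge R0<->R2 -> R0=(3,6,1) R2=(3,6,1)
Op 9: merge R0<->R2 -> R0=(3,6,1) R2=(3,6,1)
Op 10: inc R0 by 2 -> R0=(5,6,1) value=12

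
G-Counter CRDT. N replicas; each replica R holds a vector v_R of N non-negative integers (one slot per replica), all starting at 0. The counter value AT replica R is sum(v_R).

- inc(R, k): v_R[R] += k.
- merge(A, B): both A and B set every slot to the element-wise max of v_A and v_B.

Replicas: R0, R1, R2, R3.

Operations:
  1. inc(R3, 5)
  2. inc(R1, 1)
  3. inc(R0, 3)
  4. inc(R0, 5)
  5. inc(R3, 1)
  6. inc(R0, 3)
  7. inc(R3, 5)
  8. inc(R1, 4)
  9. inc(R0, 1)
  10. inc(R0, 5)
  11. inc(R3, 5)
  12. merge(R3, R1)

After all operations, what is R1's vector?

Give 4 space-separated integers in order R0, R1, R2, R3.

Op 1: inc R3 by 5 -> R3=(0,0,0,5) value=5
Op 2: inc R1 by 1 -> R1=(0,1,0,0) value=1
Op 3: inc R0 by 3 -> R0=(3,0,0,0) value=3
Op 4: inc R0 by 5 -> R0=(8,0,0,0) value=8
Op 5: inc R3 by 1 -> R3=(0,0,0,6) value=6
Op 6: inc R0 by 3 -> R0=(11,0,0,0) value=11
Op 7: inc R3 by 5 -> R3=(0,0,0,11) value=11
Op 8: inc R1 by 4 -> R1=(0,5,0,0) value=5
Op 9: inc R0 by 1 -> R0=(12,0,0,0) value=12
Op 10: inc R0 by 5 -> R0=(17,0,0,0) value=17
Op 11: inc R3 by 5 -> R3=(0,0,0,16) value=16
Op 12: merge R3<->R1 -> R3=(0,5,0,16) R1=(0,5,0,16)

Answer: 0 5 0 16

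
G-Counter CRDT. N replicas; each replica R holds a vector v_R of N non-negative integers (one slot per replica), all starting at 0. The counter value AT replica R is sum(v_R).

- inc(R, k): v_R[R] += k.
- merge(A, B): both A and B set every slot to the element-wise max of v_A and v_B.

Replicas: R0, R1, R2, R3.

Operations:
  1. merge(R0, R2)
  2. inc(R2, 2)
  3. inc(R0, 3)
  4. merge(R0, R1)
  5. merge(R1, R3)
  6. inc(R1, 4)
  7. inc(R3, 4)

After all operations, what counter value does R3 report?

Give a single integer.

Answer: 7

Derivation:
Op 1: merge R0<->R2 -> R0=(0,0,0,0) R2=(0,0,0,0)
Op 2: inc R2 by 2 -> R2=(0,0,2,0) value=2
Op 3: inc R0 by 3 -> R0=(3,0,0,0) value=3
Op 4: merge R0<->R1 -> R0=(3,0,0,0) R1=(3,0,0,0)
Op 5: merge R1<->R3 -> R1=(3,0,0,0) R3=(3,0,0,0)
Op 6: inc R1 by 4 -> R1=(3,4,0,0) value=7
Op 7: inc R3 by 4 -> R3=(3,0,0,4) value=7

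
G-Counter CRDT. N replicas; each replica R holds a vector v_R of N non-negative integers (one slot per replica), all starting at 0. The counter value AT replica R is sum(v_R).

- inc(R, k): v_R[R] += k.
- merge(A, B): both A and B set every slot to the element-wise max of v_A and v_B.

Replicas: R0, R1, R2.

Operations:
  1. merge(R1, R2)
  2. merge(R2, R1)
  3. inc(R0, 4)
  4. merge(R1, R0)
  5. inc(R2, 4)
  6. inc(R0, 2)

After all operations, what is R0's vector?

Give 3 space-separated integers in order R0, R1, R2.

Answer: 6 0 0

Derivation:
Op 1: merge R1<->R2 -> R1=(0,0,0) R2=(0,0,0)
Op 2: merge R2<->R1 -> R2=(0,0,0) R1=(0,0,0)
Op 3: inc R0 by 4 -> R0=(4,0,0) value=4
Op 4: merge R1<->R0 -> R1=(4,0,0) R0=(4,0,0)
Op 5: inc R2 by 4 -> R2=(0,0,4) value=4
Op 6: inc R0 by 2 -> R0=(6,0,0) value=6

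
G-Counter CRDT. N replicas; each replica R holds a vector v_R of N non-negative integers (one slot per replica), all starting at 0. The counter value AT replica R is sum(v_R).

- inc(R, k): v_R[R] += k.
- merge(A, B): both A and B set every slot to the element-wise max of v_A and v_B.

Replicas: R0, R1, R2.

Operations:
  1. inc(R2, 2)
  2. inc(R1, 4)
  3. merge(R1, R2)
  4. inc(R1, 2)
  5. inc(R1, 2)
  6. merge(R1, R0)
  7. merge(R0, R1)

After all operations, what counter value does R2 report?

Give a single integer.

Op 1: inc R2 by 2 -> R2=(0,0,2) value=2
Op 2: inc R1 by 4 -> R1=(0,4,0) value=4
Op 3: merge R1<->R2 -> R1=(0,4,2) R2=(0,4,2)
Op 4: inc R1 by 2 -> R1=(0,6,2) value=8
Op 5: inc R1 by 2 -> R1=(0,8,2) value=10
Op 6: merge R1<->R0 -> R1=(0,8,2) R0=(0,8,2)
Op 7: merge R0<->R1 -> R0=(0,8,2) R1=(0,8,2)

Answer: 6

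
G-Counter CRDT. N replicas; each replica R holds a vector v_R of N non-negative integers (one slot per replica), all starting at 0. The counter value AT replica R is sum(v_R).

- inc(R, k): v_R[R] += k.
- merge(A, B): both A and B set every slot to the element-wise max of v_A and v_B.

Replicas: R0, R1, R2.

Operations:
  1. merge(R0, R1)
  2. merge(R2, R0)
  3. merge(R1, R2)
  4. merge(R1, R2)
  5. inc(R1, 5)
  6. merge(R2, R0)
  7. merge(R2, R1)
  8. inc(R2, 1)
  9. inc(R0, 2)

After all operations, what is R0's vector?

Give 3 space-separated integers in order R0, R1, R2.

Op 1: merge R0<->R1 -> R0=(0,0,0) R1=(0,0,0)
Op 2: merge R2<->R0 -> R2=(0,0,0) R0=(0,0,0)
Op 3: merge R1<->R2 -> R1=(0,0,0) R2=(0,0,0)
Op 4: merge R1<->R2 -> R1=(0,0,0) R2=(0,0,0)
Op 5: inc R1 by 5 -> R1=(0,5,0) value=5
Op 6: merge R2<->R0 -> R2=(0,0,0) R0=(0,0,0)
Op 7: merge R2<->R1 -> R2=(0,5,0) R1=(0,5,0)
Op 8: inc R2 by 1 -> R2=(0,5,1) value=6
Op 9: inc R0 by 2 -> R0=(2,0,0) value=2

Answer: 2 0 0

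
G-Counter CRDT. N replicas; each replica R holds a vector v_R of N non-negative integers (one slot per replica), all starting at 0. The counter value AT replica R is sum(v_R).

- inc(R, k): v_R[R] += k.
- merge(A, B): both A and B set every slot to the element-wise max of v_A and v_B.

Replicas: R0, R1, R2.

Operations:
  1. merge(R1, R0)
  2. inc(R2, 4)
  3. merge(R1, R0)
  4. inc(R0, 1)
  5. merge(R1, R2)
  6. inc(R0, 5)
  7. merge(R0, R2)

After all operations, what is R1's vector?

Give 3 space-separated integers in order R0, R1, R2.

Op 1: merge R1<->R0 -> R1=(0,0,0) R0=(0,0,0)
Op 2: inc R2 by 4 -> R2=(0,0,4) value=4
Op 3: merge R1<->R0 -> R1=(0,0,0) R0=(0,0,0)
Op 4: inc R0 by 1 -> R0=(1,0,0) value=1
Op 5: merge R1<->R2 -> R1=(0,0,4) R2=(0,0,4)
Op 6: inc R0 by 5 -> R0=(6,0,0) value=6
Op 7: merge R0<->R2 -> R0=(6,0,4) R2=(6,0,4)

Answer: 0 0 4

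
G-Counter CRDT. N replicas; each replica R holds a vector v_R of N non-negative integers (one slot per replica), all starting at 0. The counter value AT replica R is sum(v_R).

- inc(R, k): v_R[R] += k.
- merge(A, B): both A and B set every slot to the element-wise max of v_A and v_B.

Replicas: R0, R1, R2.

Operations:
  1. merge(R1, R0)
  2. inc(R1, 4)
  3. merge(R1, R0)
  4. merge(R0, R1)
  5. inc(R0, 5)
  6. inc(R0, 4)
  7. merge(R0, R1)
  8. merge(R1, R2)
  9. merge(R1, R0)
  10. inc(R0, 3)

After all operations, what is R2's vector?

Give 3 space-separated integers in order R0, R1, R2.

Op 1: merge R1<->R0 -> R1=(0,0,0) R0=(0,0,0)
Op 2: inc R1 by 4 -> R1=(0,4,0) value=4
Op 3: merge R1<->R0 -> R1=(0,4,0) R0=(0,4,0)
Op 4: merge R0<->R1 -> R0=(0,4,0) R1=(0,4,0)
Op 5: inc R0 by 5 -> R0=(5,4,0) value=9
Op 6: inc R0 by 4 -> R0=(9,4,0) value=13
Op 7: merge R0<->R1 -> R0=(9,4,0) R1=(9,4,0)
Op 8: merge R1<->R2 -> R1=(9,4,0) R2=(9,4,0)
Op 9: merge R1<->R0 -> R1=(9,4,0) R0=(9,4,0)
Op 10: inc R0 by 3 -> R0=(12,4,0) value=16

Answer: 9 4 0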